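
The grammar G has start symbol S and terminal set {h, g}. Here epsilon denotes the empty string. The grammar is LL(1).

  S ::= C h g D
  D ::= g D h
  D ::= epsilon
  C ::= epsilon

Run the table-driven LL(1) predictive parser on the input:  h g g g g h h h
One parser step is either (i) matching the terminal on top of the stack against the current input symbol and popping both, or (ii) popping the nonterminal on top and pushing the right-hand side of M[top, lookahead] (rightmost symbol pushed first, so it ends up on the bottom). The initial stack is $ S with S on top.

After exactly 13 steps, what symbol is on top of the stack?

h

step 1: stack=$ S  input=h g g g g h h h $  — expand S ::= C h g D
step 2: stack=$ D g h C  input=h g g g g h h h $  — expand C ::= epsilon
step 3: stack=$ D g h  input=h g g g g h h h $  — match h
step 4: stack=$ D g  input=g g g g h h h $  — match g
step 5: stack=$ D  input=g g g h h h $  — expand D ::= g D h
step 6: stack=$ h D g  input=g g g h h h $  — match g
step 7: stack=$ h D  input=g g h h h $  — expand D ::= g D h
step 8: stack=$ h h D g  input=g g h h h $  — match g
step 9: stack=$ h h D  input=g h h h $  — expand D ::= g D h
step 10: stack=$ h h h D g  input=g h h h $  — match g
step 11: stack=$ h h h D  input=h h h $  — expand D ::= epsilon
step 12: stack=$ h h h  input=h h h $  — match h
step 13: stack=$ h h  input=h h $  — match h
Stack after step 13: $ h (top = h).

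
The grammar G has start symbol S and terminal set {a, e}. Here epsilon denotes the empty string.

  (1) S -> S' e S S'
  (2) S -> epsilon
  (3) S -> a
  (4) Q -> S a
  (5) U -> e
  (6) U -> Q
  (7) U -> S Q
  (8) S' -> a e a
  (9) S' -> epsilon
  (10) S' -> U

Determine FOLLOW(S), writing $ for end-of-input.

FIRST(S): from S->S' e S S' we get {a, e}; from S->epsilon we get {epsilon}; from S->a we get {a}. So FIRST(S) = {epsilon, a, e}.
FIRST(Q): from Q->S a we get {a, e}. So FIRST(Q) = {a, e}.
FIRST(U): from U->e we get {e}; from U->Q we get {a, e}; from U->S Q we get {a, e}. So FIRST(U) = {a, e}.
FIRST(S'): from S'->a e a we get {a}; from S'->epsilon we get {epsilon}; from S'->U we get {a, e}. So FIRST(S') = {epsilon, a, e}.
FOLLOW(S) includes $ since S is the start symbol.
FOLLOW(S): in S->S' e S S', S is followed by S' with FIRST {epsilon, a, e}; in S->S' e S S', the suffix after S is nullable (adds nothing new); in Q->S a, S is followed by a with FIRST {a}; in U->S Q, S is followed by Q with FIRST {a, e}. Thus FOLLOW(S) = {$, a, e}.
FOLLOW(S'): in S->S' e S S' (occurrence 1), S' is followed by e S S' with FIRST {e}; in S->S' e S S' (occurrence 2), the suffix after S' is empty, so FOLLOW(S') ⊇ FOLLOW(S) = {$, a, e}. Thus FOLLOW(S') = {$, a, e}.
FOLLOW(U): in S'->U, the suffix after U is empty, so FOLLOW(U) ⊇ FOLLOW(S') = {$, a, e}. Thus FOLLOW(U) = {$, a, e}.
FOLLOW(Q): in U->Q, the suffix after Q is empty, so FOLLOW(Q) ⊇ FOLLOW(U) = {$, a, e}; in U->S Q, the suffix after Q is empty, so FOLLOW(Q) ⊇ FOLLOW(U) = {$, a, e}. Thus FOLLOW(Q) = {$, a, e}.

{$, a, e}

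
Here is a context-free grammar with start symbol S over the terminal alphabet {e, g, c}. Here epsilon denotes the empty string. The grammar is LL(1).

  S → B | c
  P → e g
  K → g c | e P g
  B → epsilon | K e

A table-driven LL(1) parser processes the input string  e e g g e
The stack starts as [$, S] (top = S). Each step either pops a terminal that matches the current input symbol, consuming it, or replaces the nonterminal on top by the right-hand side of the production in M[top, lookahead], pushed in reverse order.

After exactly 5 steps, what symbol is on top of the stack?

e

step 1: stack=$ S  input=e e g g e $  — expand S → B
step 2: stack=$ B  input=e e g g e $  — expand B → K e
step 3: stack=$ e K  input=e e g g e $  — expand K → e P g
step 4: stack=$ e g P e  input=e e g g e $  — match e
step 5: stack=$ e g P  input=e g g e $  — expand P → e g
Stack after step 5: $ e g g e (top = e).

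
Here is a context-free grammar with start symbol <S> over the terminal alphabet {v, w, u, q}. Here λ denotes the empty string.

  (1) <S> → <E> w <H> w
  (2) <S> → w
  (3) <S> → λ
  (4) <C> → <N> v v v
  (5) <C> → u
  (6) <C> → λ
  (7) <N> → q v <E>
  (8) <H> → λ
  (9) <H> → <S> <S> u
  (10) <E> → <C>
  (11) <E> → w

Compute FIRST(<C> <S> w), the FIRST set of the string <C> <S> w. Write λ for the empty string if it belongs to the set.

FIRST(<N>): from <N>→q v <E> we get {q}. So FIRST(<N>) = {q}.
FIRST(<C>): from <C>→<N> v v v we get {q}; from <C>→u we get {u}; from <C>→λ we get {λ}. So FIRST(<C>) = {λ, q, u}.
FIRST(<E>): from <E>→<C> we get {λ, q, u}; from <E>→w we get {w}. So FIRST(<E>) = {λ, q, u, w}.
FIRST(<S>): from <S>→<E> w <H> w we get {q, u, w}; from <S>→w we get {w}; from <S>→λ we get {λ}. So FIRST(<S>) = {λ, q, u, w}.
FIRST(<H>): from <H>→λ we get {λ}; from <H>→<S> <S> u we get {q, u, w}. So FIRST(<H>) = {λ, q, u, w}.
FIRST(<C> <S> w): take FIRST of each symbol in turn, carrying on past any symbol whose FIRST contains λ; result {q, u, w}.

{q, u, w}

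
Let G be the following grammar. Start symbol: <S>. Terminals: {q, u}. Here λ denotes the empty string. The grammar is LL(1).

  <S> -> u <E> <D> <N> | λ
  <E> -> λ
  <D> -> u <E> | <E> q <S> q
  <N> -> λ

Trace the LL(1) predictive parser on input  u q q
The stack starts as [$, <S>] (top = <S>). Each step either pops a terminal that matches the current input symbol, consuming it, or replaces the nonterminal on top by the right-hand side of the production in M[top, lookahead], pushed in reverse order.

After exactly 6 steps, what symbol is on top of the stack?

<S>

step 1: stack=$ <S>  input=u q q $  — expand <S> -> u <E> <D> <N>
step 2: stack=$ <N> <D> <E> u  input=u q q $  — match u
step 3: stack=$ <N> <D> <E>  input=q q $  — expand <E> -> λ
step 4: stack=$ <N> <D>  input=q q $  — expand <D> -> <E> q <S> q
step 5: stack=$ <N> q <S> q <E>  input=q q $  — expand <E> -> λ
step 6: stack=$ <N> q <S> q  input=q q $  — match q
Stack after step 6: $ <N> q <S> (top = <S>).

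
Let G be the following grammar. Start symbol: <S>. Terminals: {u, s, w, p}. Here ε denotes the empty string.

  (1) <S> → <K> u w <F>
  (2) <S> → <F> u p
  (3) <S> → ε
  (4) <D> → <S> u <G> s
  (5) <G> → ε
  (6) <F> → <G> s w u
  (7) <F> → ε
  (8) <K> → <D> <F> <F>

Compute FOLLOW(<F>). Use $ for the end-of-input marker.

{$, s, u}

FIRST(<G>): from <G>→ε we get {ε}. So FIRST(<G>) = {ε}.
FIRST(<F>): from <F>→<G> s w u we get {s}; from <F>→ε we get {ε}. So FIRST(<F>) = {ε, s}.
FIRST(<S>): from <S>→<K> u w <F> we get {s, u}; from <S>→<F> u p we get {s, u}; from <S>→ε we get {ε}. So FIRST(<S>) = {ε, s, u}.
FIRST(<D>): from <D>→<S> u <G> s we get {s, u}. So FIRST(<D>) = {s, u}.
FIRST(<K>): from <K>→<D> <F> <F> we get {s, u}. So FIRST(<K>) = {s, u}.
FOLLOW(<S>) includes $ since <S> is the start symbol.
FOLLOW(<S>): in <D>→<S> u <G> s, <S> is followed by u <G> s with FIRST {u}. Thus FOLLOW(<S>) = {$, u}.
FOLLOW(<G>): in <D>→<S> u <G> s, <G> is followed by s with FIRST {s}; in <F>→<G> s w u, <G> is followed by s w u with FIRST {s}. Thus FOLLOW(<G>) = {s}.
FOLLOW(<K>): in <S>→<K> u w <F>, <K> is followed by u w <F> with FIRST {u}. Thus FOLLOW(<K>) = {u}.
FOLLOW(<D>): in <K>→<D> <F> <F>, <D> is followed by <F> <F> with FIRST {ε, s}; in <K>→<D> <F> <F>, the suffix after <D> is nullable, so FOLLOW(<D>) ⊇ FOLLOW(<K>) = {u}. Thus FOLLOW(<D>) = {s, u}.
FOLLOW(<F>): in <S>→<K> u w <F>, the suffix after <F> is empty, so FOLLOW(<F>) ⊇ FOLLOW(<S>) = {$, u}; in <S>→<F> u p, <F> is followed by u p with FIRST {u}; in <K>→<D> <F> <F> (occurrence 1), <F> is followed by <F> with FIRST {ε, s}; in <K>→<D> <F> <F> (occurrence 1), the suffix after <F> is nullable, so FOLLOW(<F>) ⊇ FOLLOW(<K>) = {u}; in <K>→<D> <F> <F> (occurrence 2), the suffix after <F> is empty, so FOLLOW(<F>) ⊇ FOLLOW(<K>) = {u}. Thus FOLLOW(<F>) = {$, s, u}.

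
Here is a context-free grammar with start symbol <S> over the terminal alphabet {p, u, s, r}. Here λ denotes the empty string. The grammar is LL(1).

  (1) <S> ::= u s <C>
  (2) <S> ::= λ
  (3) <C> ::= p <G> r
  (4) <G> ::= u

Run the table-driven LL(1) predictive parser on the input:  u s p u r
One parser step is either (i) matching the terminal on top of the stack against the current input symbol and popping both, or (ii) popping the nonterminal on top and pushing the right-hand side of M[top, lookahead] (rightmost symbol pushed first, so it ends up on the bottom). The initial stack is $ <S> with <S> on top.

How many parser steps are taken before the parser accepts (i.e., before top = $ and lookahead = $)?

     Stack      Input        Action
  1  $ <S>      u s p u r $  expand <S> ::= u s <C>
  2  $ <C> s u  u s p u r $  match u
  3  $ <C> s    s p u r $    match s
  4  $ <C>      p u r $      expand <C> ::= p <G> r
  5  $ r <G> p  p u r $      match p
  6  $ r <G>    u r $        expand <G> ::= u
  7  $ r u      u r $        match u
  8  $ r        r $          match r
Accept reached after 8 steps.

8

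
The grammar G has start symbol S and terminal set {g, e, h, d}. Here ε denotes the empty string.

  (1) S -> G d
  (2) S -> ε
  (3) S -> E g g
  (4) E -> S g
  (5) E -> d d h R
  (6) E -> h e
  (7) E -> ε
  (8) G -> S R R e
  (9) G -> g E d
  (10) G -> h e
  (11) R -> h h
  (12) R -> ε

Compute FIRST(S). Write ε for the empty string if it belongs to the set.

{ε, d, e, g, h}

FIRST(R) = {ε, h}
FIRST(S) = {ε, d, e, g, h}  (via G d, E g g)
FIRST(E) = {ε, d, e, g, h}  (via S g)
FIRST(G) = {d, e, g, h}  (via S R R e)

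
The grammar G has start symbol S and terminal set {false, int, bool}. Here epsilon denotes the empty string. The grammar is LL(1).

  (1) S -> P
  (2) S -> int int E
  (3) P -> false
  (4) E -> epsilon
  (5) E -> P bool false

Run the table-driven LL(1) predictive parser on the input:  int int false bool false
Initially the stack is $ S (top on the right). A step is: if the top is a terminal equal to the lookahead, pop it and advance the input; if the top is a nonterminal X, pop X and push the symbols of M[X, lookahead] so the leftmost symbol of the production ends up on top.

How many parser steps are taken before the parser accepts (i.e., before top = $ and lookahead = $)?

step 1: stack=$ S  input=int int false bool false $  — expand S -> int int E
step 2: stack=$ E int int  input=int int false bool false $  — match int
step 3: stack=$ E int  input=int false bool false $  — match int
step 4: stack=$ E  input=false bool false $  — expand E -> P bool false
step 5: stack=$ false bool P  input=false bool false $  — expand P -> false
step 6: stack=$ false bool false  input=false bool false $  — match false
step 7: stack=$ false bool  input=bool false $  — match bool
step 8: stack=$ false  input=false $  — match false
Accept reached after 8 steps.

8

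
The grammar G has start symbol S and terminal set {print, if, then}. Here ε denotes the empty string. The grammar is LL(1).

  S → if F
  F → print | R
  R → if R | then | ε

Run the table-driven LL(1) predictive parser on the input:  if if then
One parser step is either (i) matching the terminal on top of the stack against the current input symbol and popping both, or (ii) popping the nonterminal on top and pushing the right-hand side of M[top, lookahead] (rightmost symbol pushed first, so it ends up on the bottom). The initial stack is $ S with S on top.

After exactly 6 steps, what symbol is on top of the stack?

then

     Stack   Input         Action
  1  $ S     if if then $  expand S → if F
  2  $ F if  if if then $  match if
  3  $ F     if then $     expand F → R
  4  $ R     if then $     expand R → if R
  5  $ R if  if then $     match if
  6  $ R     then $        expand R → then
Stack after step 6: $ then (top = then).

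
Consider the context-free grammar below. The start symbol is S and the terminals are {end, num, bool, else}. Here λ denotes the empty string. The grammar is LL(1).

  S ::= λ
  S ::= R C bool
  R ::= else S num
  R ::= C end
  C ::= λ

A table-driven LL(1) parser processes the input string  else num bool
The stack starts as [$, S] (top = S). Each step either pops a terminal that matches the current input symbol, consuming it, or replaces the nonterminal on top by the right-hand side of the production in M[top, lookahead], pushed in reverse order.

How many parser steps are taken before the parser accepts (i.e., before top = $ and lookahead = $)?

7

step 1: stack=$ S  input=else num bool $  — expand S ::= R C bool
step 2: stack=$ bool C R  input=else num bool $  — expand R ::= else S num
step 3: stack=$ bool C num S else  input=else num bool $  — match else
step 4: stack=$ bool C num S  input=num bool $  — expand S ::= λ
step 5: stack=$ bool C num  input=num bool $  — match num
step 6: stack=$ bool C  input=bool $  — expand C ::= λ
step 7: stack=$ bool  input=bool $  — match bool
Accept reached after 7 steps.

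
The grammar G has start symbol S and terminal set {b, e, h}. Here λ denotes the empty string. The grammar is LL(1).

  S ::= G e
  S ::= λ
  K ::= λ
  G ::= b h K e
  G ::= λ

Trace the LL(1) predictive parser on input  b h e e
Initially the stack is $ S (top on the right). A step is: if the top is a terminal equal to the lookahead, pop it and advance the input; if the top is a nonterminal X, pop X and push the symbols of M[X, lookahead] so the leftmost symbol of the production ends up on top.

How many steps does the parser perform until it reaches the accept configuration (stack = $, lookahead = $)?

7

     Stack        Input      Action
  1  $ S          b h e e $  expand S ::= G e
  2  $ e G        b h e e $  expand G ::= b h K e
  3  $ e e K h b  b h e e $  match b
  4  $ e e K h    h e e $    match h
  5  $ e e K      e e $      expand K ::= λ
  6  $ e e        e e $      match e
  7  $ e          e $        match e
Accept reached after 7 steps.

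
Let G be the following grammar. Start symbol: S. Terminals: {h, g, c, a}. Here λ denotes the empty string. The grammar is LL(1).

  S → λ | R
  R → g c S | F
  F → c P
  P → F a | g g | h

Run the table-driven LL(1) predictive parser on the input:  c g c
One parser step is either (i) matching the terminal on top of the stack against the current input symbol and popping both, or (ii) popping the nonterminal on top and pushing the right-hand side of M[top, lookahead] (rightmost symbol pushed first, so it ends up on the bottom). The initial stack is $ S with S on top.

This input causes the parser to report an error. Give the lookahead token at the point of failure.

     Stack  Input    Action
  1  $ S    c g c $  expand S → R
  2  $ R    c g c $  expand R → F
  3  $ F    c g c $  expand F → c P
  4  $ P c  c g c $  match c
  5  $ P    g c $    expand P → g g
  6  $ g g  g c $    match g
  7  $ g    c $      error: top is terminal g but lookahead is c

c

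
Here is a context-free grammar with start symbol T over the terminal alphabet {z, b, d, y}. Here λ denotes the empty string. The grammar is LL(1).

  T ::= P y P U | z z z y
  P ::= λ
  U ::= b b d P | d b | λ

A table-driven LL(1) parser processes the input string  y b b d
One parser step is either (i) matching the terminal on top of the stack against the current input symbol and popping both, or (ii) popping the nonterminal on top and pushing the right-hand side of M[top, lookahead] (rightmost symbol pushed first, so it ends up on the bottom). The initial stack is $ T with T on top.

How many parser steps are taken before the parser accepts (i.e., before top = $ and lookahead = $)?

9

step 1: stack=$ T  input=y b b d $  — expand T ::= P y P U
step 2: stack=$ U P y P  input=y b b d $  — expand P ::= λ
step 3: stack=$ U P y  input=y b b d $  — match y
step 4: stack=$ U P  input=b b d $  — expand P ::= λ
step 5: stack=$ U  input=b b d $  — expand U ::= b b d P
step 6: stack=$ P d b b  input=b b d $  — match b
step 7: stack=$ P d b  input=b d $  — match b
step 8: stack=$ P d  input=d $  — match d
step 9: stack=$ P  input=$  — expand P ::= λ
Accept reached after 9 steps.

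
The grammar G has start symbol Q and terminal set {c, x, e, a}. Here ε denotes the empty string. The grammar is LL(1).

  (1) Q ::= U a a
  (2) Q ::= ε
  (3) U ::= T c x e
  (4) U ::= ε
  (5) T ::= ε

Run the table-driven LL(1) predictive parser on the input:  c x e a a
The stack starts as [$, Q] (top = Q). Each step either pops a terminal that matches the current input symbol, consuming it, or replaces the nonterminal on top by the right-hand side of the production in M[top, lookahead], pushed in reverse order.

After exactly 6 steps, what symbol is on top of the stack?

     Stack          Input        Action
  1  $ Q            c x e a a $  expand Q ::= U a a
  2  $ a a U        c x e a a $  expand U ::= T c x e
  3  $ a a e x c T  c x e a a $  expand T ::= ε
  4  $ a a e x c    c x e a a $  match c
  5  $ a a e x      x e a a $    match x
  6  $ a a e        e a a $      match e
Stack after step 6: $ a a (top = a).

a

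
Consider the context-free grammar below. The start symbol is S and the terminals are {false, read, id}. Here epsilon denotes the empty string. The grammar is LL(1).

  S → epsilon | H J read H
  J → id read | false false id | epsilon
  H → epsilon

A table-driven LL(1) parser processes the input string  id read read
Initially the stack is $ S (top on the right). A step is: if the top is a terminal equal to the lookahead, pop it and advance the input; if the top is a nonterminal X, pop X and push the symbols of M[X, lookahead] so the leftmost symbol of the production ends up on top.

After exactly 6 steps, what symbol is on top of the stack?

H

step 1: stack=$ S  input=id read read $  — expand S → H J read H
step 2: stack=$ H read J H  input=id read read $  — expand H → epsilon
step 3: stack=$ H read J  input=id read read $  — expand J → id read
step 4: stack=$ H read read id  input=id read read $  — match id
step 5: stack=$ H read read  input=read read $  — match read
step 6: stack=$ H read  input=read $  — match read
Stack after step 6: $ H (top = H).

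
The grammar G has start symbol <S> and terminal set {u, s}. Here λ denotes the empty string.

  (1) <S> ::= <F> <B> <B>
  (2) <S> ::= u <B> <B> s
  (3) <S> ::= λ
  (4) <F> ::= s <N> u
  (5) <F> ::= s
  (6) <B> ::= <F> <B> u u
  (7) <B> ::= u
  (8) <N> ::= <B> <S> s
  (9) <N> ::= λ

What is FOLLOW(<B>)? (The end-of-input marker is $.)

{$, s, u}

FIRST(<F>): from <F>::=s <N> u we get {s}; from <F>::=s we get {s}. So FIRST(<F>) = {s}.
FIRST(<S>): from <S>::=<F> <B> <B> we get {s}; from <S>::=u <B> <B> s we get {u}; from <S>::=λ we get {λ}. So FIRST(<S>) = {λ, s, u}.
FIRST(<B>): from <B>::=<F> <B> u u we get {s}; from <B>::=u we get {u}. So FIRST(<B>) = {s, u}.
FIRST(<N>): from <N>::=<B> <S> s we get {s, u}; from <N>::=λ we get {λ}. So FIRST(<N>) = {λ, s, u}.
FOLLOW(<S>) includes $ since <S> is the start symbol.
FOLLOW(<S>): in <N>::=<B> <S> s, <S> is followed by s with FIRST {s}. Thus FOLLOW(<S>) = {$, s}.
FOLLOW(<F>): in <S>::=<F> <B> <B>, <F> is followed by <B> <B> with FIRST {s, u}; in <B>::=<F> <B> u u, <F> is followed by <B> u u with FIRST {s, u}. Thus FOLLOW(<F>) = {s, u}.
FOLLOW(<B>): in <S>::=<F> <B> <B> (occurrence 1), <B> is followed by <B> with FIRST {s, u}; in <S>::=<F> <B> <B> (occurrence 2), the suffix after <B> is empty, so FOLLOW(<B>) ⊇ FOLLOW(<S>) = {$, s}; in <S>::=u <B> <B> s (occurrence 1), <B> is followed by <B> s with FIRST {s, u}; in <S>::=u <B> <B> s (occurrence 2), <B> is followed by s with FIRST {s}; in <B>::=<F> <B> u u, <B> is followed by u u with FIRST {u}; in <N>::=<B> <S> s, <B> is followed by <S> s with FIRST {s, u}. Thus FOLLOW(<B>) = {$, s, u}.
FOLLOW(<N>): in <F>::=s <N> u, <N> is followed by u with FIRST {u}. Thus FOLLOW(<N>) = {u}.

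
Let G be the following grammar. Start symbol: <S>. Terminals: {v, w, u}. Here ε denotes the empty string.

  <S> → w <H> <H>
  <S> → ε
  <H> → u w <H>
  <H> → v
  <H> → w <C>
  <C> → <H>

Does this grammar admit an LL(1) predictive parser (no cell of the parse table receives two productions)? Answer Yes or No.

FIRST(<S>) = {ε, w}
FIRST(<H>) = {u, v, w}
FIRST(<C>) = {u, v, w}
FOLLOW(<S>) = {$}
FOLLOW(<H>) = {$, u, v, w}
FOLLOW(<C>) = {$, u, v, w}
Each cell of M receives at most one production.

Yes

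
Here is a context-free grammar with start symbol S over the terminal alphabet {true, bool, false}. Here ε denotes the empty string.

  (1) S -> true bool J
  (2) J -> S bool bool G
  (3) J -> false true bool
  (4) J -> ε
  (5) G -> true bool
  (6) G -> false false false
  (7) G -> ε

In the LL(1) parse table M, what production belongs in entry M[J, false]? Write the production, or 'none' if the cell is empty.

FIRST(S) = {true}
FIRST(G) = {ε, false, true}
FIRST(J) = {ε, false, true}  (via S bool bool G)
FOLLOW(S) includes $ since S is the start symbol.
FOLLOW(S): in J->S bool bool G, S is followed by bool bool G with FIRST {bool}. Thus FOLLOW(S) = {$, bool}.
FOLLOW(J): in S->true bool J, the suffix after J is empty, so FOLLOW(J) ⊇ FOLLOW(S) = {$, bool}. Thus FOLLOW(J) = {$, bool}.
For J -> S bool bool G: FIRST(S bool bool G) = {true}, so it goes in M[J, t] for t ∈ {true}.
For J -> false true bool: FIRST(false true bool) = {false}, so it goes in M[J, t] for t ∈ {false}.
For J -> ε: FIRST(ε) = {ε}, so it goes in M[J, t] for t ∈ {}; since ε ∈ FIRST, also for every t ∈ FOLLOW(J) = {$, bool}.

J -> false true bool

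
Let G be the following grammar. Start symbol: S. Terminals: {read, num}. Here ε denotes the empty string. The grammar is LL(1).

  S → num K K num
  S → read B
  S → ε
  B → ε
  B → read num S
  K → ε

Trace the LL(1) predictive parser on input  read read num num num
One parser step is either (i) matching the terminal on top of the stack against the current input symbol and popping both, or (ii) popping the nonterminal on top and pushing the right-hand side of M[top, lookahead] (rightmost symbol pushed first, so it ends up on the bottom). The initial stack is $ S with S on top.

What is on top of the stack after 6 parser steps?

     Stack         Input                    Action
  1  $ S           read read num num num $  expand S → read B
  2  $ B read      read read num num num $  match read
  3  $ B           read num num num $       expand B → read num S
  4  $ S num read  read num num num $       match read
  5  $ S num       num num num $            match num
  6  $ S           num num $                expand S → num K K num
Stack after step 6: $ num K K num (top = num).

num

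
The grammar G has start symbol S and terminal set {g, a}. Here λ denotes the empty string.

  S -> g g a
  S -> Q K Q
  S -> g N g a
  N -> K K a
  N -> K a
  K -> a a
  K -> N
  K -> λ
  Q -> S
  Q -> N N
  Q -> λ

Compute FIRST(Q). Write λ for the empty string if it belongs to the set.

{λ, a, g}

FIRST(S): from S->g g a we get {g}; from S->Q K Q we get {λ, a, g}; from S->g N g a we get {g}. So FIRST(S) = {λ, a, g}.
FIRST(N): from N->K K a we get {a}; from N->K a we get {a}. So FIRST(N) = {a}.
FIRST(K): from K->a a we get {a}; from K->N we get {a}; from K->λ we get {λ}. So FIRST(K) = {λ, a}.
FIRST(Q): from Q->S we get {λ, a, g}; from Q->N N we get {a}; from Q->λ we get {λ}. So FIRST(Q) = {λ, a, g}.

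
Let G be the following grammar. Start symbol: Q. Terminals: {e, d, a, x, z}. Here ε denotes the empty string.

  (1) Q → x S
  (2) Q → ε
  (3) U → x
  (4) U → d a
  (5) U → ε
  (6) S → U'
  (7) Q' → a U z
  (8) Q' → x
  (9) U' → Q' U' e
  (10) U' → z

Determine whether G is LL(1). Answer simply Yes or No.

FIRST(Q) = {ε, x}
FIRST(U) = {ε, d, x}
FIRST(S) = {a, x, z}
FIRST(Q') = {a, x}
FIRST(U') = {a, x, z}
FOLLOW(Q) = {$}
FOLLOW(U) = {z}
FOLLOW(S) = {$}
FOLLOW(Q') = {a, x, z}
FOLLOW(U') = {$, e}
Each cell of M receives at most one production.

Yes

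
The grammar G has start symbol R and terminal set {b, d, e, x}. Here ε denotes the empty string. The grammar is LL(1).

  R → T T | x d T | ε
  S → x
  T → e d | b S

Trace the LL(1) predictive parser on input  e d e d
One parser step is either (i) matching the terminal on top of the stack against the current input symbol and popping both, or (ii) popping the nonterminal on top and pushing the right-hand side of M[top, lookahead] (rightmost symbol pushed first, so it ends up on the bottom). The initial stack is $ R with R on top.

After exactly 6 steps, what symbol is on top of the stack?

     Stack    Input      Action
  1  $ R      e d e d $  expand R → T T
  2  $ T T    e d e d $  expand T → e d
  3  $ T d e  e d e d $  match e
  4  $ T d    d e d $    match d
  5  $ T      e d $      expand T → e d
  6  $ d e    e d $      match e
Stack after step 6: $ d (top = d).

d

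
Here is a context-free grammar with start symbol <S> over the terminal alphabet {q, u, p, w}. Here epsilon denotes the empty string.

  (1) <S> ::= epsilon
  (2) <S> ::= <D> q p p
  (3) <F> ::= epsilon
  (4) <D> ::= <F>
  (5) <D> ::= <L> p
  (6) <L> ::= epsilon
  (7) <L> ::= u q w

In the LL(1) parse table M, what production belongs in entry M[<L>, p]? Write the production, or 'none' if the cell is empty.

FIRST(<F>) = {epsilon}
FIRST(<L>) = {epsilon, u}
FIRST(<D>) = {epsilon, p, u}  (via <F>, <L> p)
FIRST(<S>) = {epsilon, p, q, u}  (via <D> q p p)
FOLLOW(<S>) includes $ since <S> is the start symbol.
FOLLOW(<L>): in <D>::=<L> p, <L> is followed by p with FIRST {p}. Thus FOLLOW(<L>) = {p}.
For <L> ::= epsilon: FIRST(epsilon) = {epsilon}, so it goes in M[<L>, t] for t ∈ {}; since epsilon ∈ FIRST, also for every t ∈ FOLLOW(<L>) = {p}.
For <L> ::= u q w: FIRST(u q w) = {u}, so it goes in M[<L>, t] for t ∈ {u}.

<L> ::= epsilon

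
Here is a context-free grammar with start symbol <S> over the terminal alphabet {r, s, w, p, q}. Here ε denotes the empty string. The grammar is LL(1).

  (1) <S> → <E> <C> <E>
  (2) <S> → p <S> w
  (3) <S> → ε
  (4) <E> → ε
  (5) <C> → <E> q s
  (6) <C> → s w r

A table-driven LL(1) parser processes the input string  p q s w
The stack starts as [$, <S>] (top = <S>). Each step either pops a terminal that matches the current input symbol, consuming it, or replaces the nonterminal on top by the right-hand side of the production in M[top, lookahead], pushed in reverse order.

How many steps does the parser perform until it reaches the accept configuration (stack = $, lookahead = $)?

step 1: stack=$ <S>  input=p q s w $  — expand <S> → p <S> w
step 2: stack=$ w <S> p  input=p q s w $  — match p
step 3: stack=$ w <S>  input=q s w $  — expand <S> → <E> <C> <E>
step 4: stack=$ w <E> <C> <E>  input=q s w $  — expand <E> → ε
step 5: stack=$ w <E> <C>  input=q s w $  — expand <C> → <E> q s
step 6: stack=$ w <E> s q <E>  input=q s w $  — expand <E> → ε
step 7: stack=$ w <E> s q  input=q s w $  — match q
step 8: stack=$ w <E> s  input=s w $  — match s
step 9: stack=$ w <E>  input=w $  — expand <E> → ε
step 10: stack=$ w  input=w $  — match w
Accept reached after 10 steps.

10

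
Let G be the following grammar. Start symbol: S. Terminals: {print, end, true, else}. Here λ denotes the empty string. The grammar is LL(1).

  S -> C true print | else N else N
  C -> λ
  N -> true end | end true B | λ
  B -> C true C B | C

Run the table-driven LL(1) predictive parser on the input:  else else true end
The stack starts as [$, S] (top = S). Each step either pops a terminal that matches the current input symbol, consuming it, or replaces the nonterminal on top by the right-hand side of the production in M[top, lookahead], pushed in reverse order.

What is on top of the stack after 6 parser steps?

end

     Stack            Input                 Action
  1  $ S              else else true end $  expand S -> else N else N
  2  $ N else N else  else else true end $  match else
  3  $ N else N       else true end $       expand N -> λ
  4  $ N else         else true end $       match else
  5  $ N              true end $            expand N -> true end
  6  $ end true       true end $            match true
Stack after step 6: $ end (top = end).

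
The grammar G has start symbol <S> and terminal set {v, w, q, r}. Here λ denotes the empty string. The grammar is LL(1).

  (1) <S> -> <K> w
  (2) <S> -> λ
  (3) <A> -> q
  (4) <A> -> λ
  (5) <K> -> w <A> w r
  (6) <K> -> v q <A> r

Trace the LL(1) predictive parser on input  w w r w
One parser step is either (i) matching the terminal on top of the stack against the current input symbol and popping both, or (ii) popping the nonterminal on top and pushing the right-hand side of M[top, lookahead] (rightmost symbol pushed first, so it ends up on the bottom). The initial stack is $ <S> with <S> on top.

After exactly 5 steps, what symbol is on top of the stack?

r

     Stack          Input      Action
  1  $ <S>          w w r w $  expand <S> -> <K> w
  2  $ w <K>        w w r w $  expand <K> -> w <A> w r
  3  $ w r w <A> w  w w r w $  match w
  4  $ w r w <A>    w r w $    expand <A> -> λ
  5  $ w r w        w r w $    match w
Stack after step 5: $ w r (top = r).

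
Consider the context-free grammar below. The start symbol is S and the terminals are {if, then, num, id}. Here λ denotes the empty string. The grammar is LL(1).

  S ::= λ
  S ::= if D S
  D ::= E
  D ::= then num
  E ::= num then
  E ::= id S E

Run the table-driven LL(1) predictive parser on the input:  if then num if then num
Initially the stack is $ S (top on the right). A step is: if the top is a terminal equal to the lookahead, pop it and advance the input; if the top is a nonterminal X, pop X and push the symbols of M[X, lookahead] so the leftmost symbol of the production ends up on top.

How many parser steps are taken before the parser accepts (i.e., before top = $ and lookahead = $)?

      Stack         Input                      Action
   1  $ S           if then num if then num $  expand S ::= if D S
   2  $ S D if      if then num if then num $  match if
   3  $ S D         then num if then num $     expand D ::= then num
   4  $ S num then  then num if then num $     match then
   5  $ S num       num if then num $          match num
   6  $ S           if then num $              expand S ::= if D S
   7  $ S D if      if then num $              match if
   8  $ S D         then num $                 expand D ::= then num
   9  $ S num then  then num $                 match then
  10  $ S num       num $                      match num
  11  $ S           $                          expand S ::= λ
Accept reached after 11 steps.

11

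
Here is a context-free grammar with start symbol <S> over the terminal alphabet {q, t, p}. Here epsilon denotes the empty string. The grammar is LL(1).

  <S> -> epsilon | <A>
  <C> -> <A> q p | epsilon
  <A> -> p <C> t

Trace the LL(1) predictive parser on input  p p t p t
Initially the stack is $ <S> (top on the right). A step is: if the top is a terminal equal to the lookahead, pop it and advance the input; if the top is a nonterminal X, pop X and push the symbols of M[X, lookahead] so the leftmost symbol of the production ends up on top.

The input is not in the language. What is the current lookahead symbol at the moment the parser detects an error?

step 1: stack=$ <S>  input=p p t p t $  — expand <S> -> <A>
step 2: stack=$ <A>  input=p p t p t $  — expand <A> -> p <C> t
step 3: stack=$ t <C> p  input=p p t p t $  — match p
step 4: stack=$ t <C>  input=p t p t $  — expand <C> -> <A> q p
step 5: stack=$ t p q <A>  input=p t p t $  — expand <A> -> p <C> t
step 6: stack=$ t p q t <C> p  input=p t p t $  — match p
step 7: stack=$ t p q t <C>  input=t p t $  — expand <C> -> epsilon
step 8: stack=$ t p q t  input=t p t $  — match t
step 9: stack=$ t p q  input=p t $  — error: top is terminal q but lookahead is p

p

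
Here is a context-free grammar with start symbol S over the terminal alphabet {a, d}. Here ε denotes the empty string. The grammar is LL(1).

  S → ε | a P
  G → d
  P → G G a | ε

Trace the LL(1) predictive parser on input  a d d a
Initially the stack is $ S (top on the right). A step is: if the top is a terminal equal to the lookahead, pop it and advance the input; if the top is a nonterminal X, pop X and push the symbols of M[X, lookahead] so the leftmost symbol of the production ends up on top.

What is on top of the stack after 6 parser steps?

     Stack    Input      Action
  1  $ S      a d d a $  expand S → a P
  2  $ P a    a d d a $  match a
  3  $ P      d d a $    expand P → G G a
  4  $ a G G  d d a $    expand G → d
  5  $ a G d  d d a $    match d
  6  $ a G    d a $      expand G → d
Stack after step 6: $ a d (top = d).

d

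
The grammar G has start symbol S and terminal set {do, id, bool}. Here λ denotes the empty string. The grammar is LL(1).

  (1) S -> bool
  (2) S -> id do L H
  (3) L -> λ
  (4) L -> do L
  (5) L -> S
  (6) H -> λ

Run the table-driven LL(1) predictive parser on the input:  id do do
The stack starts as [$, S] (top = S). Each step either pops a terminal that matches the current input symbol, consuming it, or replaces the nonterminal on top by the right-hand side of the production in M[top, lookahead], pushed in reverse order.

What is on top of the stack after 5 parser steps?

L

     Stack        Input       Action
  1  $ S          id do do $  expand S -> id do L H
  2  $ H L do id  id do do $  match id
  3  $ H L do     do do $     match do
  4  $ H L        do $        expand L -> do L
  5  $ H L do     do $        match do
Stack after step 5: $ H L (top = L).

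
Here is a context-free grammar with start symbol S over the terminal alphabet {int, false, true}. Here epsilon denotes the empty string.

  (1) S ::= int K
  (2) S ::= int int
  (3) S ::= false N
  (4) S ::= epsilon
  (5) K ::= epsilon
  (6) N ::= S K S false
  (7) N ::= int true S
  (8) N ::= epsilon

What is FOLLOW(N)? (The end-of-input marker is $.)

FIRST(S) = {epsilon, false, int}
FIRST(K) = {epsilon}
FIRST(N) = {epsilon, false, int}  (via S K S false)
FOLLOW(S) includes $ since S is the start symbol.
FOLLOW(S): in N::=S K S false (occurrence 1), S is followed by K S false with FIRST {false, int}; in N::=S K S false (occurrence 2), S is followed by false with FIRST {false}; in N::=int true S, the suffix after S is empty, so FOLLOW(S) ⊇ FOLLOW(N) = {$, false, int}. Thus FOLLOW(S) = {$, false, int}.
FOLLOW(K): in S::=int K, the suffix after K is empty, so FOLLOW(K) ⊇ FOLLOW(S) = {$, false, int}; in N::=S K S false, K is followed by S false with FIRST {false, int}. Thus FOLLOW(K) = {$, false, int}.
FOLLOW(N): in S::=false N, the suffix after N is empty, so FOLLOW(N) ⊇ FOLLOW(S) = {$, false, int}. Thus FOLLOW(N) = {$, false, int}.

{$, false, int}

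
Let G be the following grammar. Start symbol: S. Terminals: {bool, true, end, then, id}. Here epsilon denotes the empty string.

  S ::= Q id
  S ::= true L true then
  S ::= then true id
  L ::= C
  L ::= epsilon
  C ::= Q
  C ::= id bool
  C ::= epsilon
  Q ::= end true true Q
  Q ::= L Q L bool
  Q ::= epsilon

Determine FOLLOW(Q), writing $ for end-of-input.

FIRST(S): from S::=Q id we get {bool, end, id}; from S::=true L true then we get {true}; from S::=then true id we get {then}. So FIRST(S) = {bool, end, id, then, true}.
FIRST(L): from L::=C we get {epsilon, bool, end, id}; from L::=epsilon we get {epsilon}. So FIRST(L) = {epsilon, bool, end, id}.
FIRST(Q): from Q::=end true true Q we get {end}; from Q::=L Q L bool we get {bool, end, id}; from Q::=epsilon we get {epsilon}. So FIRST(Q) = {epsilon, bool, end, id}.
FIRST(C): from C::=Q we get {epsilon, bool, end, id}; from C::=id bool we get {id}; from C::=epsilon we get {epsilon}. So FIRST(C) = {epsilon, bool, end, id}.
FOLLOW(S) includes $ since S is the start symbol.
FOLLOW(S): S appears on no right-hand side. Thus FOLLOW(S) = {$}.
FOLLOW(L): in S::=true L true then, L is followed by true then with FIRST {true}; in Q::=L Q L bool (occurrence 1), L is followed by Q L bool with FIRST {bool, end, id}; in Q::=L Q L bool (occurrence 2), L is followed by bool with FIRST {bool}. Thus FOLLOW(L) = {bool, end, id, true}.
FOLLOW(C): in L::=C, the suffix after C is empty, so FOLLOW(C) ⊇ FOLLOW(L) = {bool, end, id, true}. Thus FOLLOW(C) = {bool, end, id, true}.
FOLLOW(Q): in S::=Q id, Q is followed by id with FIRST {id}; in C::=Q, the suffix after Q is empty, so FOLLOW(Q) ⊇ FOLLOW(C) = {bool, end, id, true}; in Q::=end true true Q, the suffix after Q is empty (adds nothing new); in Q::=L Q L bool, Q is followed by L bool with FIRST {bool, end, id}. Thus FOLLOW(Q) = {bool, end, id, true}.

{bool, end, id, true}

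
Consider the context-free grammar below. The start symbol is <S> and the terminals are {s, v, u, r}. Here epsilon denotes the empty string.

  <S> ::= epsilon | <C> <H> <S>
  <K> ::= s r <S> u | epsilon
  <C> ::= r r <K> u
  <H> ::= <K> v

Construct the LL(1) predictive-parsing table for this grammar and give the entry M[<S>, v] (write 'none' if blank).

none

FIRST(<K>) = {epsilon, s}
FIRST(<C>) = {r}
FIRST(<S>) = {epsilon, r}  (via <C> <H> <S>)
FIRST(<H>) = {s, v}  (via <K> v)
FOLLOW(<S>) includes $ since <S> is the start symbol.
FOLLOW(<S>): in <S>::=<C> <H> <S>, the suffix after <S> is empty (adds nothing new); in <K>::=s r <S> u, <S> is followed by u with FIRST {u}. Thus FOLLOW(<S>) = {$, u}.
For <S> ::= epsilon: FIRST(epsilon) = {epsilon}, so it goes in M[<S>, t] for t ∈ {}; since epsilon ∈ FIRST, also for every t ∈ FOLLOW(<S>) = {$, u}.
For <S> ::= <C> <H> <S>: FIRST(<C> <H> <S>) = {r}, so it goes in M[<S>, t] for t ∈ {r}.
None of these place a production in M[<S>, v].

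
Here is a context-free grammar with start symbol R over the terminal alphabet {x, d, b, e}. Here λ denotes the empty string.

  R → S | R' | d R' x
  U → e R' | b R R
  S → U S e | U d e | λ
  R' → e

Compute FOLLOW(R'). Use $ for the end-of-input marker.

{$, b, d, e, x}

FIRST(U) = {b, e}
FIRST(R') = {e}
FIRST(S) = {λ, b, e}  (via U S e, U d e)
FIRST(R) = {λ, b, d, e}  (via S, R')
FOLLOW(R) includes $ since R is the start symbol.
FOLLOW(U): in S→U S e, U is followed by S e with FIRST {b, e}; in S→U d e, U is followed by d e with FIRST {d}. Thus FOLLOW(U) = {b, d, e}.
FOLLOW(R): in U→b R R (occurrence 1), R is followed by R with FIRST {λ, b, d, e}; in U→b R R (occurrence 1), the suffix after R is nullable, so FOLLOW(R) ⊇ FOLLOW(U) = {b, d, e}; in U→b R R (occurrence 2), the suffix after R is empty, so FOLLOW(R) ⊇ FOLLOW(U) = {b, d, e}. Thus FOLLOW(R) = {$, b, d, e}.
FOLLOW(S): in R→S, the suffix after S is empty, so FOLLOW(S) ⊇ FOLLOW(R) = {$, b, d, e}; in S→U S e, S is followed by e with FIRST {e}. Thus FOLLOW(S) = {$, b, d, e}.
FOLLOW(R'): in R→R', the suffix after R' is empty, so FOLLOW(R') ⊇ FOLLOW(R) = {$, b, d, e}; in R→d R' x, R' is followed by x with FIRST {x}; in U→e R', the suffix after R' is empty, so FOLLOW(R') ⊇ FOLLOW(U) = {b, d, e}. Thus FOLLOW(R') = {$, b, d, e, x}.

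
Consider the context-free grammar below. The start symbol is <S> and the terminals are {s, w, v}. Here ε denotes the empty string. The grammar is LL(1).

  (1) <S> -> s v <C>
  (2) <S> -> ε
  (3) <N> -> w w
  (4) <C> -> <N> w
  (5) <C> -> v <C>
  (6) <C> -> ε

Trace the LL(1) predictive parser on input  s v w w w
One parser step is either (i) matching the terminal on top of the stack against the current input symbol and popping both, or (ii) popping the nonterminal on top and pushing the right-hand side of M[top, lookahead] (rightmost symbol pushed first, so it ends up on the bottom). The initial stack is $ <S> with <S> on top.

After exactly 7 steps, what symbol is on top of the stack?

step 1: stack=$ <S>  input=s v w w w $  — expand <S> -> s v <C>
step 2: stack=$ <C> v s  input=s v w w w $  — match s
step 3: stack=$ <C> v  input=v w w w $  — match v
step 4: stack=$ <C>  input=w w w $  — expand <C> -> <N> w
step 5: stack=$ w <N>  input=w w w $  — expand <N> -> w w
step 6: stack=$ w w w  input=w w w $  — match w
step 7: stack=$ w w  input=w w $  — match w
Stack after step 7: $ w (top = w).

w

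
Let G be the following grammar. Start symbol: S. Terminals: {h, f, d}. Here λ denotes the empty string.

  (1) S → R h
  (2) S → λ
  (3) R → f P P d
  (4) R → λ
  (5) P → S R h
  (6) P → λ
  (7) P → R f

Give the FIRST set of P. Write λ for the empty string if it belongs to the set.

{λ, f, h}

FIRST(R) = {λ, f}
FIRST(S) = {λ, f, h}  (via R h)
FIRST(P) = {λ, f, h}  (via S R h, R f)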